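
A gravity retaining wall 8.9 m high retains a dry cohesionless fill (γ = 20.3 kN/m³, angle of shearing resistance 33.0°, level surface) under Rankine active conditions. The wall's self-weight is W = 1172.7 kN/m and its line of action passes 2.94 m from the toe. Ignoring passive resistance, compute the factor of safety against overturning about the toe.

4.90

K_a = tan²(45° − 33.0°/2) = 0.2948.
P_a = ½K_aγH² = 0.5×0.2948×20.3×8.9² = 237.0 kN/m, acting at H/3 = 2.967 m above the base.
Overturning moment M_o = P_a × H/3 = 237.0 × 2.967 = 703.1.
Resisting moment M_r = W × 2.94 = 1172.7 × 2.94 = 3448.
FS_overturning = M_r/M_o = 3448/703.1 = 4.903.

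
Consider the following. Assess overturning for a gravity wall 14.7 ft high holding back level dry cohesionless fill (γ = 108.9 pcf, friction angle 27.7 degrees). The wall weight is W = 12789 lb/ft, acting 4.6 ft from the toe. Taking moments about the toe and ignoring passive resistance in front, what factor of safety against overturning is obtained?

2.79

K_a = tan²(45° − 27.7°/2) = 0.3653.
P_a = ½K_aγH² = 0.5×0.3653×108.9×14.7² = 4299 lb/ft, acting at H/3 = 4.900 ft above the base.
Overturning moment M_o = P_a × H/3 = 4299 × 4.900 = 21060.
Resisting moment M_r = W × 4.6 = 12789 × 4.6 = 58830.
FS_overturning = M_r/M_o = 58830/21060 = 2.793.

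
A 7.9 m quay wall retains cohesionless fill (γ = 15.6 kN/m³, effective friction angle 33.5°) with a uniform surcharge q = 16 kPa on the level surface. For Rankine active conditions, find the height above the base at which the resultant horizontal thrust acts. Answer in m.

2.90 m

K_a = 0.2887.
Triangular part P₁ = ½K_aγH² = 140.5 at H/3 = 2.633 m; rectangular part P₂ = K_a q H = 36.49 at H/2 = 3.950 m.
ȳ = (P₁·2.633 + P₂·3.950)/(P₁+P₂) = 2.905 m.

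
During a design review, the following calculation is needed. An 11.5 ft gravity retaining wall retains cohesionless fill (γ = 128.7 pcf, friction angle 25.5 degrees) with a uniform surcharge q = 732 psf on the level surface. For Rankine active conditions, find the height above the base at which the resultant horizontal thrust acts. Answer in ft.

4.79 ft

K_a = 0.3981.
Triangular part P₁ = ½K_aγH² = 3388 at H/3 = 3.833 ft; rectangular part P₂ = K_a q H = 3351 at H/2 = 5.750 ft.
ȳ = (P₁·3.833 + P₂·5.750)/(P₁+P₂) = 4.786 ft.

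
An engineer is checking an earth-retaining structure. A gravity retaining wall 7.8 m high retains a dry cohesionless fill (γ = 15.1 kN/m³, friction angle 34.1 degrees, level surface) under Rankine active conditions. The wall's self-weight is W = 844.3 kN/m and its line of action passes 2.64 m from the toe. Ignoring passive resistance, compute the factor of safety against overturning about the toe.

K_a = tan²(45° − 34.1°/2) = 0.2815.
P_a = ½K_aγH² = 0.5×0.2815×15.1×7.8² = 129.3 kN/m, acting at H/3 = 2.600 m above the base.
Overturning moment M_o = P_a × H/3 = 129.3 × 2.600 = 336.2.
Resisting moment M_r = W × 2.64 = 844.3 × 2.64 = 2229.
FS_overturning = M_r/M_o = 2229/336.2 = 6.629.

6.63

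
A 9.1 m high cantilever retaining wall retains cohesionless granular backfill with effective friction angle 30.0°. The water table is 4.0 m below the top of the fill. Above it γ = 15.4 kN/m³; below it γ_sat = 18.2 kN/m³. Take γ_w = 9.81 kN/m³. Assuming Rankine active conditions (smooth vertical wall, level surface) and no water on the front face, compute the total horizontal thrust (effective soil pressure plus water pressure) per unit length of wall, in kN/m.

K_a = tan²(45° − φ/2) = 0.3333.
γ' = 18.2 − 9.81 = 8.390 kN/m³. Depth below WT = 5.1 m.
σ'_h at WT = K_a γ d_w = 20.53 kPa; at base = 20.53 + K_a γ' × 5.1 = 34.80 kPa.
P₁ (0–4.0 m) = ½×20.53×4.0 = 41.07. P₂ (4.0–9.1 m) = ½(20.53+34.80)×5.1 = 141.1.
P_w = ½ γ_w h₂² = 0.5×9.81×5.1² = 127.6. Total = 41.07+141.1+127.6 = 309.7 kN/m.

310 kN/m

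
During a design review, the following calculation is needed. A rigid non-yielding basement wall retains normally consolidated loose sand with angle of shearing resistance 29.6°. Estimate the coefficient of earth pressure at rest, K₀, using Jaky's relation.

K₀ = 1 − sin φ' = 1 − sin 29.6° = 0.5061.

0.506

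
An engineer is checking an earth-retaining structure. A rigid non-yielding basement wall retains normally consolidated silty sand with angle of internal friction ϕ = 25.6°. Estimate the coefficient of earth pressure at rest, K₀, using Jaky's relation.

0.568

K₀ = 1 − sin φ' = 1 − sin 25.6° = 0.5679.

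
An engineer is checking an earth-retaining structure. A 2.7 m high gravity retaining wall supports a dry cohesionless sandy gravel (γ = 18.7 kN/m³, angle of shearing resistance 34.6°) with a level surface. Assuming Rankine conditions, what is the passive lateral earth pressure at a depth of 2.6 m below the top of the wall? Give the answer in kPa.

176 kPa

K_p = (1 + sin φ)/(1 − sin φ) = 3.628.
σ_h = K_p γ z = 3.628 × 18.7 × 2.6 = 176.4 kPa.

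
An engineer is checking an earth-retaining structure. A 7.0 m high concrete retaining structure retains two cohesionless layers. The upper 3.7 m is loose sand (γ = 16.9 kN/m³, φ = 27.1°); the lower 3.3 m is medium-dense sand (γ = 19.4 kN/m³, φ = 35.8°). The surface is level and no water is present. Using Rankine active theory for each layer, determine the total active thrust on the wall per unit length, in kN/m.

K_a1 = tan²(45°−27.1°/2) = 0.3741; K_a2 = tan²(45°−35.8°/2) = 0.2619.
Layer 1: σ at base = K_a1 γ₁ h₁ = 23.39 kPa; P₁ = ½×23.39×3.7 = 43.27.
Layer 2: σ_v at top = γ₁h₁ = 62.53; σ_h top = K_a2×62.53 = 16.37; σ_h base = K_a2×(62.53+19.4×3.3) = 33.14.
P₂ = ½(16.37+33.14)×3.3 = 81.70. Total P_a = 43.27+81.70 = 125.0 kN/m.

125 kN/m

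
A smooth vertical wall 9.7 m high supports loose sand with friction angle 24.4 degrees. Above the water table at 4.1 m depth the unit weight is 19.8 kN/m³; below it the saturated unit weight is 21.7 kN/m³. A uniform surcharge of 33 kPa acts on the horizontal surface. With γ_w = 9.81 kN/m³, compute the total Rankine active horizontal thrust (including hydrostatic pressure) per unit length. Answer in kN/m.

K_a = tan²(45° − φ/2) = 0.4153.
γ' = 21.7 − 9.81 = 11.89 kN/m³. h₂ = H − d_w = 5.6 m.
σ'_h: at surface K_a·q = 13.71; at WT K_a(q+γd_w) = 47.42; at base K_a(q+γd_w+γ'h₂) = 75.08 kPa.
P₁ = ½(13.71+47.42)×4.1 = 125.3; P₂ = ½(47.42+75.08)×5.6 = 343.0; P_w = ½γ_w h₂² = 153.8.
Total = 125.3+343.0+153.8 = 622.1 kN/m.

622 kN/m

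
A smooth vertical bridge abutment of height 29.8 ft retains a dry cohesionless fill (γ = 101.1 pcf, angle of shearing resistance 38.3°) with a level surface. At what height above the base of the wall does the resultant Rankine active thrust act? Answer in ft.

9.93 ft

K_a = 0.2347.
The pressure distribution is triangular, so the resultant acts at H/3 above the base = 29.8/3 = 9.933 ft.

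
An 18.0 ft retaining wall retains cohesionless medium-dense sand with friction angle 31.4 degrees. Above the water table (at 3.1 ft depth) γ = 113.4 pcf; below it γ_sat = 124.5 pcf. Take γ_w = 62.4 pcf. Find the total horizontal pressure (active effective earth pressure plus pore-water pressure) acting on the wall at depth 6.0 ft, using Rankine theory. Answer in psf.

348 psf

K_a = (1 − sin φ)/(1 + sin φ) = 0.3149.
γ' = 124.5 − 62.4 = 62.10 pcf.
Effective vertical stress at 6.0 ft: σ'_v = 113.4×3.1 + 62.10×2.90 = 531.6 psf.
σ'_h = K_a σ'_v = 0.3149 × 531.6 = 167.4 psf; u = γ_w × 2.90 = 181.0 psf.
Total σ_h = 167.4 + 181.0 = 348.4 psf.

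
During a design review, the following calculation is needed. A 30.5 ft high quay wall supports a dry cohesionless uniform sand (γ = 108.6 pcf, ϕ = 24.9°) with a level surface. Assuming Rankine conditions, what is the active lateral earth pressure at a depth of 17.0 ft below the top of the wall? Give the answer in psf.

K_a = (1 − sin φ)/(1 + sin φ) = 0.4074.
σ_h = K_a γ z = 0.4074 × 108.6 × 17.0 = 752.2 psf.

752 psf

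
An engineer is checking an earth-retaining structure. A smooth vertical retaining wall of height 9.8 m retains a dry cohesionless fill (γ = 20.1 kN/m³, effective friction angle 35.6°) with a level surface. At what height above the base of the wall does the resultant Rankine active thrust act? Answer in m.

3.27 m

K_a = 0.2641.
The pressure distribution is triangular, so the resultant acts at H/3 above the base = 9.8/3 = 3.267 m.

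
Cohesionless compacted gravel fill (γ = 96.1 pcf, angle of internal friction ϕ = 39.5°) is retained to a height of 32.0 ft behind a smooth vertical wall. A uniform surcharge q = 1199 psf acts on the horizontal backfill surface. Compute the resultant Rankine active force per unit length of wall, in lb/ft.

K_a = tan²(45° − φ/2) = 0.2224.
Soil triangle: ½ K_a γ H² = 0.5×0.2224×96.1×32.0² = 10940 lb/ft.
Surcharge rectangle: K_a q H = 0.2224×1199×32.0 = 8534 lb/ft.
Total = 10940 + 8534 = 19480 lb/ft.

19500 lb/ft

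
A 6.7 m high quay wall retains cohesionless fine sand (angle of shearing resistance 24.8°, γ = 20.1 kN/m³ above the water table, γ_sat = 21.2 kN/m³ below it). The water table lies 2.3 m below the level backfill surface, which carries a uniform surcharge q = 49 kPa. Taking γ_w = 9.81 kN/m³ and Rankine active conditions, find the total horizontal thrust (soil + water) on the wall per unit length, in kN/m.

379 kN/m

K_a = tan²(45° − φ/2) = 0.4090.
γ' = 21.2 − 9.81 = 11.39 kN/m³. h₂ = H − d_w = 4.4 m.
σ'_h: at surface K_a·q = 20.04; at WT K_a(q+γd_w) = 38.95; at base K_a(q+γd_w+γ'h₂) = 59.45 kPa.
P₁ = ½(20.04+38.95)×2.3 = 67.84; P₂ = ½(38.95+59.45)×4.4 = 216.5; P_w = ½γ_w h₂² = 94.96.
Total = 67.84+216.5+94.96 = 379.3 kN/m.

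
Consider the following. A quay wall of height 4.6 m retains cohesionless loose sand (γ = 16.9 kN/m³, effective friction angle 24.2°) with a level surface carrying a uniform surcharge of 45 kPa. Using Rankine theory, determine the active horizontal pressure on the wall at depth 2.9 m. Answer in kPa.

39.3 kPa

K_a = (1 − sin φ)/(1 + sin φ) = 0.4185.
σ_v = γz + q = 16.9 × 2.9 + 45 = 94.01 kPa.
σ_h = K_a σ_v = 0.4185 × 94.01 = 39.34 kPa.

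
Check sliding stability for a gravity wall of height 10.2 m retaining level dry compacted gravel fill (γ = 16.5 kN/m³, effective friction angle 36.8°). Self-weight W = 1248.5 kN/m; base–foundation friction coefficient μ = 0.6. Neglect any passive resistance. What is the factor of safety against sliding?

K_a = tan²(45° − 36.8°/2) = 0.2508.
P_a = ½K_aγH² = 0.5×0.2508×16.5×10.2² = 215.2 kN/m, acting at H/3 = 3.400 m above the base.
FS_sliding = μW / P_a = 0.6×1248.5 / 215.2 = 3.480.

3.48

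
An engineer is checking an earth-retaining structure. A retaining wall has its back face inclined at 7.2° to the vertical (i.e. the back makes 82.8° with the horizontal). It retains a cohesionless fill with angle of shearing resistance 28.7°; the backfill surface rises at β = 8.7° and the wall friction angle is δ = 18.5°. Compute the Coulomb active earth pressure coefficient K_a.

K_a = sin²(α+φ) / [sin²α · sin(α−δ) · (1 + √{sin(φ+δ)sin(φ−β) / (sin(α−δ)sin(α+β))})²].
With α = 82.8°, φ = 28.7°, δ = 18.5°, β = 8.7°: K_a = 0.4181.

0.418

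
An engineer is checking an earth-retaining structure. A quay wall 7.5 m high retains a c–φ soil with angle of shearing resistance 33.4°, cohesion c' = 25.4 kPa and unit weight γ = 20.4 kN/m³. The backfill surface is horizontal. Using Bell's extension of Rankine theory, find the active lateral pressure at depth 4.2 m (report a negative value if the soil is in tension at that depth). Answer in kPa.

K_a = (1 − sin φ)/(1 + sin φ) = 0.2899.
σ_a = K_a γ z − 2c√K_a = 0.2899×20.4×4.2 − 2×25.4×0.5384 = -2.512 kPa.

-2.51 kPa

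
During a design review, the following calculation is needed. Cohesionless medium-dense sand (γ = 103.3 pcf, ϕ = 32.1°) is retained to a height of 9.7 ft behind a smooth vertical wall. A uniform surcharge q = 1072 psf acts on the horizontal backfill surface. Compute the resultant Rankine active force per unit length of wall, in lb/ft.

K_a = tan²(45° − φ/2) = 0.3060.
Soil triangle: ½ K_a γ H² = 0.5×0.3060×103.3×9.7² = 1487 lb/ft.
Surcharge rectangle: K_a q H = 0.3060×1072×9.7 = 3182 lb/ft.
Total = 1487 + 3182 = 4669 lb/ft.

4670 lb/ft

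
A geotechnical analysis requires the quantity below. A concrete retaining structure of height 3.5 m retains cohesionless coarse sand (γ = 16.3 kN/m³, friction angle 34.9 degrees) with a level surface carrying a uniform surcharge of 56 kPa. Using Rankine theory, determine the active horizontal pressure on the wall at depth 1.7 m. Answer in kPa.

22.8 kPa

K_a = (1 − sin φ)/(1 + sin φ) = 0.2721.
σ_v = γz + q = 16.3 × 1.7 + 56 = 83.71 kPa.
σ_h = K_a σ_v = 0.2721 × 83.71 = 22.78 kPa.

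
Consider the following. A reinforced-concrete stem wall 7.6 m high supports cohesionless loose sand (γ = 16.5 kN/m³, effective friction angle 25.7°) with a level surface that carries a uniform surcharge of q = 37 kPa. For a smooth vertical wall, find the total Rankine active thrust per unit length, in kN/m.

299 kN/m

K_a = tan²(45° − φ/2) = 0.3950.
Soil triangle: ½ K_a γ H² = 0.5×0.3950×16.5×7.6² = 188.2 kN/m.
Surcharge rectangle: K_a q H = 0.3950×37×7.6 = 111.1 kN/m.
Total = 188.2 + 111.1 = 299.3 kN/m.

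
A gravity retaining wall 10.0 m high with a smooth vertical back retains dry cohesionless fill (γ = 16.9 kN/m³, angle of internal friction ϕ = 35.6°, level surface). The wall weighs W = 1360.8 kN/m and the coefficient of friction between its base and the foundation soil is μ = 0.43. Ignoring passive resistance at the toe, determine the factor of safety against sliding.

2.62

K_a = tan²(45° − 35.6°/2) = 0.2641.
P_a = ½K_aγH² = 0.5×0.2641×16.9×10.0² = 223.2 kN/m, acting at H/3 = 3.333 m above the base.
FS_sliding = μW / P_a = 0.43×1360.8 / 223.2 = 2.622.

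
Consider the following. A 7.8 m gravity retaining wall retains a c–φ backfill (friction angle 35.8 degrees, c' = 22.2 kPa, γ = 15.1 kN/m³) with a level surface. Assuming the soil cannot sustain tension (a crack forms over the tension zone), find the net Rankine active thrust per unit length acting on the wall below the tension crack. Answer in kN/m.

8.34 kN/m

K_a = 0.2619; √K_a = 0.5117.
Tension-crack depth z_c = 2c/(γ√K_a) = 2×22.2/(15.1×0.5117) = 5.746 m.
σ_a at base = K_a γ H − 2c√K_a = 0.2619×15.1×7.8 − 2×22.2×0.5117 = 8.122 kPa.
P_a = ½ × 8.122 × (H − z_c) = 0.5×8.122×2.054 = 8.341 kN/m.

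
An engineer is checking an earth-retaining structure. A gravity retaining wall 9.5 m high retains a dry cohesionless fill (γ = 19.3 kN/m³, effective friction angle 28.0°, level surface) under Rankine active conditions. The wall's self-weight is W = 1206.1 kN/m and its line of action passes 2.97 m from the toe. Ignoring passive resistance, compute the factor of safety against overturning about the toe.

K_a = tan²(45° − 28.0°/2) = 0.3610.
P_a = ½K_aγH² = 0.5×0.3610×19.3×9.5² = 314.4 kN/m, acting at H/3 = 3.167 m above the base.
Overturning moment M_o = P_a × H/3 = 314.4 × 3.167 = 995.7.
Resisting moment M_r = W × 2.97 = 1206.1 × 2.97 = 3582.
FS_overturning = M_r/M_o = 3582/995.7 = 3.598.

3.60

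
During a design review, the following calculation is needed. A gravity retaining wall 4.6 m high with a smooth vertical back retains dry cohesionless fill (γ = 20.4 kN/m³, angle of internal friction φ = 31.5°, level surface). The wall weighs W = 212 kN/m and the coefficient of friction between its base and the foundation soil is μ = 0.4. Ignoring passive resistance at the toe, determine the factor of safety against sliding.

1.25

K_a = tan²(45° − 31.5°/2) = 0.3136.
P_a = ½K_aγH² = 0.5×0.3136×20.4×4.6² = 67.69 kN/m, acting at H/3 = 1.533 m above the base.
FS_sliding = μW / P_a = 0.4×212 / 67.69 = 1.253.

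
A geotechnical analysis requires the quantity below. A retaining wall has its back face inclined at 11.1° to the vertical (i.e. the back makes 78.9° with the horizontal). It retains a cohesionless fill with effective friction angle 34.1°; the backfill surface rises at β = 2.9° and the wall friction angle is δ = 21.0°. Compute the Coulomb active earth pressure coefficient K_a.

0.354

K_a = sin²(α+φ) / [sin²α · sin(α−δ) · (1 + √{sin(φ+δ)sin(φ−β) / (sin(α−δ)sin(α+β))})²].
With α = 78.9°, φ = 34.1°, δ = 21.0°, β = 2.9°: K_a = 0.3545.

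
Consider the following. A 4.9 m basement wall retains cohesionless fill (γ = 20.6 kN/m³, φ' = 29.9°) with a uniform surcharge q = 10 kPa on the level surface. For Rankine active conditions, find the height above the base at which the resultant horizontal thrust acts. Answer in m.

K_a = 0.3347.
Triangular part P₁ = ½K_aγH² = 82.77 at H/3 = 1.633 m; rectangular part P₂ = K_a q H = 16.40 at H/2 = 2.450 m.
ȳ = (P₁·1.633 + P₂·2.450)/(P₁+P₂) = 1.768 m.

1.77 m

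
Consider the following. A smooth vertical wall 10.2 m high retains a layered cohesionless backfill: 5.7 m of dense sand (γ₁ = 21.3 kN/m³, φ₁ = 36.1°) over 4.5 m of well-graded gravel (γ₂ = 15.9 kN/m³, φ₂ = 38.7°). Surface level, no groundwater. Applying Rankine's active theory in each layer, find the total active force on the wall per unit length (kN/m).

K_a1 = tan²(45°−36.1°/2) = 0.2585; K_a2 = tan²(45°−38.7°/2) = 0.2306.
Layer 1: σ at base = K_a1 γ₁ h₁ = 31.38 kPa; P₁ = ½×31.38×5.7 = 89.44.
Layer 2: σ_v at top = γ₁h₁ = 121.4; σ_h top = K_a2×121.4 = 28.00; σ_h base = K_a2×(121.4+15.9×4.5) = 44.49.
P₂ = ½(28.00+44.49)×4.5 = 163.1. Total P_a = 89.44+163.1 = 252.5 kN/m.

253 kN/m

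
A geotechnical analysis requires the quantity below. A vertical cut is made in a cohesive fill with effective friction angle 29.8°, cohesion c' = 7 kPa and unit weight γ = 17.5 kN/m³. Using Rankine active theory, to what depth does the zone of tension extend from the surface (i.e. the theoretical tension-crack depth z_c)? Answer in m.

K_a = tan²(45° − 29.8°/2) = 0.3360; √K_a = 0.5797.
The active pressure is zero where K_a γ z = 2c√K_a, so z_c = 2c/(γ√K_a) = 2×7/(17.5×0.5797) = 1.380 m.

1.38 m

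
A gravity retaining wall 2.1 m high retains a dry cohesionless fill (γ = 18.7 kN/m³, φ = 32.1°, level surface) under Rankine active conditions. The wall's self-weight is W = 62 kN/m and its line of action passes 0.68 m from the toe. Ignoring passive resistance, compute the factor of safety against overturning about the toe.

K_a = tan²(45° − 32.1°/2) = 0.3060.
P_a = ½K_aγH² = 0.5×0.3060×18.7×2.1² = 12.62 kN/m, acting at H/3 = 0.7000 m above the base.
Overturning moment M_o = P_a × H/3 = 12.62 × 0.7000 = 8.832.
Resisting moment M_r = W × 0.68 = 62 × 0.68 = 42.16.
FS_overturning = M_r/M_o = 42.16/8.832 = 4.774.

4.77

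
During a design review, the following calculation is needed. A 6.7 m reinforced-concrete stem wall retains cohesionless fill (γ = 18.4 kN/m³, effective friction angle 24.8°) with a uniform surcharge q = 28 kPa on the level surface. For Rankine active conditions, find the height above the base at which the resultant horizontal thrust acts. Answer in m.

2.58 m

K_a = 0.4090.
Triangular part P₁ = ½K_aγH² = 168.9 at H/3 = 2.233 m; rectangular part P₂ = K_a q H = 76.73 at H/2 = 3.350 m.
ȳ = (P₁·2.233 + P₂·3.350)/(P₁+P₂) = 2.582 m.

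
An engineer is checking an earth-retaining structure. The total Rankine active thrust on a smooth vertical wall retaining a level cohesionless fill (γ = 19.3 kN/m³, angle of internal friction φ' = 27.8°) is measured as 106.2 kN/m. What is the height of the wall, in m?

5.50 m

K_a = 0.3639. P_a = ½ K_a γ H² ⇒ H = √(2P_a/(K_a γ)).
H = √(2×106.2/(0.3639×19.3)) = 5.499 m.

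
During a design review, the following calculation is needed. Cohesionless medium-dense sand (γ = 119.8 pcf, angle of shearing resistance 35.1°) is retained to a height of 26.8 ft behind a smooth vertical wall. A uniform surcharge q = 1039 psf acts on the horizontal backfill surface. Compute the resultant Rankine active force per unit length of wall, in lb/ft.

K_a = tan²(45° − φ/2) = 0.2698.
Soil triangle: ½ K_a γ H² = 0.5×0.2698×119.8×26.8² = 11610 lb/ft.
Surcharge rectangle: K_a q H = 0.2698×1039×26.8 = 7514 lb/ft.
Total = 11610 + 7514 = 19120 lb/ft.

19100 lb/ft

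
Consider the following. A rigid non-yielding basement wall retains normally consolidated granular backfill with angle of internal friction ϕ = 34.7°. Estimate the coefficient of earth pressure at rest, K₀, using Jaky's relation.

0.431

K₀ = 1 − sin φ' = 1 − sin 34.7° = 0.4307.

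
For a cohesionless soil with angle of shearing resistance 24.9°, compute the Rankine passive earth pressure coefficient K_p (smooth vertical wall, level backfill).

K_p = (1 + sin φ)/(1 − sin φ) = tan²(45° + 24.9°/2) = 2.454.

2.45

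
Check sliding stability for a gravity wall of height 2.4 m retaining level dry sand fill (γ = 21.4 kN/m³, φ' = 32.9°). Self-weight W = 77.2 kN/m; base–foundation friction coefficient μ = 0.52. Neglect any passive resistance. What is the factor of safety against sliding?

K_a = tan²(45° − 32.9°/2) = 0.2960.
P_a = ½K_aγH² = 0.5×0.2960×21.4×2.4² = 18.24 kN/m, acting at H/3 = 0.8000 m above the base.
FS_sliding = μW / P_a = 0.52×77.2 / 18.24 = 2.200.

2.20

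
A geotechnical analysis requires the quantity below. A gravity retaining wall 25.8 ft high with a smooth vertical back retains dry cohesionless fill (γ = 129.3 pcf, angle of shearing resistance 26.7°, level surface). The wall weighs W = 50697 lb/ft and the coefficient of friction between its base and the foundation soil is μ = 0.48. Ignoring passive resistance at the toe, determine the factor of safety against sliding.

1.49

K_a = tan²(45° − 26.7°/2) = 0.3800.
P_a = ½K_aγH² = 0.5×0.3800×129.3×25.8² = 16350 lb/ft, acting at H/3 = 8.600 ft above the base.
FS_sliding = μW / P_a = 0.48×50697 / 16350 = 1.488.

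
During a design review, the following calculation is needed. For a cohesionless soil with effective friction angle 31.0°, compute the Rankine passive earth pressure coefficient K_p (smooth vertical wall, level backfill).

K_p = (1 + sin φ)/(1 − sin φ) = tan²(45° + 31.0°/2) = 3.124.

3.12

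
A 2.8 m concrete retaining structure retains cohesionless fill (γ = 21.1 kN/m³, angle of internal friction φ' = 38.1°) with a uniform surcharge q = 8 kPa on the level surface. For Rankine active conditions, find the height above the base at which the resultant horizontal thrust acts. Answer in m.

K_a = 0.2368.
Triangular part P₁ = ½K_aγH² = 19.59 at H/3 = 0.9333 m; rectangular part P₂ = K_a q H = 5.305 at H/2 = 1.400 m.
ȳ = (P₁·0.9333 + P₂·1.400)/(P₁+P₂) = 1.033 m.

1.03 m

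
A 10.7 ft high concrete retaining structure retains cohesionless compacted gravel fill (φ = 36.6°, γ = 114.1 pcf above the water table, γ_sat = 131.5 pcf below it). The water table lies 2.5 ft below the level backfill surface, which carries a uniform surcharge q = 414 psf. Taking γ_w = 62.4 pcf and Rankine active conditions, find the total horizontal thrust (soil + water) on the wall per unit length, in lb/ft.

K_a = tan²(45° − φ/2) = 0.2530.
γ' = 131.5 − 62.4 = 69.10 pcf. h₂ = H − d_w = 8.2 ft.
σ'_h: at surface K_a·q = 104.7; at WT K_a(q+γd_w) = 176.9; at base K_a(q+γd_w+γ'h₂) = 320.2 psf.
P₁ = ½(104.7+176.9)×2.5 = 352.0; P₂ = ½(176.9+320.2)×8.2 = 2038; P_w = ½γ_w h₂² = 2098.
Total = 352.0+2038+2098 = 4488 lb/ft.

4490 lb/ft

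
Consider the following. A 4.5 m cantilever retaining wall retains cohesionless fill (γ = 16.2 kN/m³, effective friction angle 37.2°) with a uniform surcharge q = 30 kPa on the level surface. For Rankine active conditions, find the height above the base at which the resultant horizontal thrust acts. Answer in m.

K_a = 0.2464.
Triangular part P₁ = ½K_aγH² = 40.42 at H/3 = 1.500 m; rectangular part P₂ = K_a q H = 33.27 at H/2 = 2.250 m.
ȳ = (P₁·1.500 + P₂·2.250)/(P₁+P₂) = 1.839 m.

1.84 m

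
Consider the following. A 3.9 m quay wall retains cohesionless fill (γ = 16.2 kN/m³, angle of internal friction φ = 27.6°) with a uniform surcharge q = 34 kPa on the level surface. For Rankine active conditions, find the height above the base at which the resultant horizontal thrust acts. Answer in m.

1.64 m

K_a = 0.3668.
Triangular part P₁ = ½K_aγH² = 45.19 at H/3 = 1.300 m; rectangular part P₂ = K_a q H = 48.63 at H/2 = 1.950 m.
ȳ = (P₁·1.300 + P₂·1.950)/(P₁+P₂) = 1.637 m.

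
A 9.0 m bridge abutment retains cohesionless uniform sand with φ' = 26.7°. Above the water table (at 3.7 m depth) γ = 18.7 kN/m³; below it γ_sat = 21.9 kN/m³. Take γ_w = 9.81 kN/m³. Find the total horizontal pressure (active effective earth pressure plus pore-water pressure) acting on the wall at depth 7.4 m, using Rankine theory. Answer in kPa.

K_a = (1 − sin φ)/(1 + sin φ) = 0.3800.
γ' = 21.9 − 9.81 = 12.09 kN/m³.
Effective vertical stress at 7.4 m: σ'_v = 18.7×3.7 + 12.09×3.70 = 113.9 kPa.
σ'_h = K_a σ'_v = 0.3800 × 113.9 = 43.29 kPa; u = γ_w × 3.70 = 36.30 kPa.
Total σ_h = 43.29 + 36.30 = 79.58 kPa.

79.6 kPa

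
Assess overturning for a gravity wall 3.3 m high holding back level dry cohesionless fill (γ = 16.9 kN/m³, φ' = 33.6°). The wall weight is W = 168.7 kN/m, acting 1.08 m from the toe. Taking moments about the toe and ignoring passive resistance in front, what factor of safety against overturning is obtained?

K_a = tan²(45° − 33.6°/2) = 0.2875.
P_a = ½K_aγH² = 0.5×0.2875×16.9×3.3² = 26.46 kN/m, acting at H/3 = 1.100 m above the base.
Overturning moment M_o = P_a × H/3 = 26.46 × 1.100 = 29.10.
Resisting moment M_r = W × 1.08 = 168.7 × 1.08 = 182.2.
FS_overturning = M_r/M_o = 182.2/29.10 = 6.261.

6.26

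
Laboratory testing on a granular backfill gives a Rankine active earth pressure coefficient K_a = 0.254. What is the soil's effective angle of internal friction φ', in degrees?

K_a = tan²(45° − φ/2) ⇒ 45° − φ/2 = arctan(√0.254) = 26.75°.
φ = 2(45° − 26.75°) = 36.51°.

36.5°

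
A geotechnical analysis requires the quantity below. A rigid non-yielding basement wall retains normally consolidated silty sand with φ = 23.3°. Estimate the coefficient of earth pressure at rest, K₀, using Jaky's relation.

0.604

K₀ = 1 − sin φ' = 1 − sin 23.3° = 0.6045.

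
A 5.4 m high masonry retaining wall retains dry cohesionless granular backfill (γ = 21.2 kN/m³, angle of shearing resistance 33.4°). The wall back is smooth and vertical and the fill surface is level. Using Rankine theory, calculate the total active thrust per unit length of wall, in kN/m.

89.6 kN/m

K_a = tan²(45° − φ/2) = 0.2899.
P_a = ½ K_a γ H² = 0.5 × 0.2899 × 21.2 × 5.4² = 89.61 kN/m.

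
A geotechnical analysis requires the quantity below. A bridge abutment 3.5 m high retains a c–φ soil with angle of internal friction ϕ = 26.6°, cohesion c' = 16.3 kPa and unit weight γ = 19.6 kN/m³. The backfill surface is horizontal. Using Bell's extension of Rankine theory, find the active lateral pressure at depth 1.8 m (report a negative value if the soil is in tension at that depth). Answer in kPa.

-6.68 kPa

K_a = (1 − sin φ)/(1 + sin φ) = 0.3814.
σ_a = K_a γ z − 2c√K_a = 0.3814×19.6×1.8 − 2×16.3×0.6176 = -6.677 kPa.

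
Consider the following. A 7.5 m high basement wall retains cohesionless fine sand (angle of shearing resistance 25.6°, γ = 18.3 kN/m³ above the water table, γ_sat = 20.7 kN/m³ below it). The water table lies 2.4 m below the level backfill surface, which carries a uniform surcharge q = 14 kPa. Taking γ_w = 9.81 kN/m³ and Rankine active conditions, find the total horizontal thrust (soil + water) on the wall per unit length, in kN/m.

K_a = tan²(45° − φ/2) = 0.3966.
γ' = 20.7 − 9.81 = 10.89 kN/m³. h₂ = H − d_w = 5.1 m.
σ'_h: at surface K_a·q = 5.552; at WT K_a(q+γd_w) = 22.97; at base K_a(q+γd_w+γ'h₂) = 44.99 kPa.
P₁ = ½(5.552+22.97)×2.4 = 34.23; P₂ = ½(22.97+44.99)×5.1 = 173.3; P_w = ½γ_w h₂² = 127.6.
Total = 34.23+173.3+127.6 = 335.1 kN/m.

335 kN/m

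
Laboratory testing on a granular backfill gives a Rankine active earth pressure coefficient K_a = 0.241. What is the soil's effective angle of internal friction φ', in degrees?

37.7°

K_a = tan²(45° − φ/2) ⇒ 45° − φ/2 = arctan(√0.241) = 26.15°.
φ = 2(45° − 26.15°) = 37.71°.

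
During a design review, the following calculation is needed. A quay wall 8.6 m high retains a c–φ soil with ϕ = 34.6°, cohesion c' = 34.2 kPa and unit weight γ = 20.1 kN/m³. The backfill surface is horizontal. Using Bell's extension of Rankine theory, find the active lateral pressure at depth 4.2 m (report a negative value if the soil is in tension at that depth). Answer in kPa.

-12.6 kPa

K_a = (1 − sin φ)/(1 + sin φ) = 0.2756.
σ_a = K_a γ z − 2c√K_a = 0.2756×20.1×4.2 − 2×34.2×0.5250 = -12.64 kPa.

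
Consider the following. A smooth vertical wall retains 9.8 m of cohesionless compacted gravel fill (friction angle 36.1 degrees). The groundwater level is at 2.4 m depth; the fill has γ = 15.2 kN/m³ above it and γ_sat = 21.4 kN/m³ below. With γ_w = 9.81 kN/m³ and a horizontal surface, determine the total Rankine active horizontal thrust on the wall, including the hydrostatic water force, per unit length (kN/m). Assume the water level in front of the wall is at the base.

432 kN/m

K_a = tan²(45° − φ/2) = 0.2585.
γ' = 21.4 − 9.81 = 11.59 kN/m³. Depth below WT = 7.4 m.
σ'_h at WT = K_a γ d_w = 9.430 kPa; at base = 9.430 + K_a γ' × 7.4 = 31.60 kPa.
P₁ (0–2.4 m) = ½×9.430×2.4 = 11.32. P₂ (2.4–9.8 m) = ½(9.430+31.60)×7.4 = 151.8.
P_w = ½ γ_w h₂² = 0.5×9.81×7.4² = 268.6. Total = 11.32+151.8+268.6 = 431.7 kN/m.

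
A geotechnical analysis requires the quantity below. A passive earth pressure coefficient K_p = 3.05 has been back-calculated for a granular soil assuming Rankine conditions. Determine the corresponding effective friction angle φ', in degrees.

30.4°

K_p = (1+sin φ)/(1−sin φ) ⇒ sin φ = (K_p − 1)/(K_p + 1) = 0.5062.
φ = arcsin(0.5062) = 30.41°.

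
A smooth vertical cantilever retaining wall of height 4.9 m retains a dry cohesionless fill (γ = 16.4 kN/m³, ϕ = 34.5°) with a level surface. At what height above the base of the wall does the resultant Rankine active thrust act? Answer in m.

1.63 m

K_a = 0.2768.
The pressure distribution is triangular, so the resultant acts at H/3 above the base = 4.9/3 = 1.633 m.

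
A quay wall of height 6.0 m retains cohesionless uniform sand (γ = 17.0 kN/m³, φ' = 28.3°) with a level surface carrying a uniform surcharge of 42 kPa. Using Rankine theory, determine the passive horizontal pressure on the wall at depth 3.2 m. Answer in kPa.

270 kPa

K_p = (1 + sin φ)/(1 − sin φ) = 2.803.
σ_v = γz + q = 17.0 × 3.2 + 42 = 96.40 kPa.
σ_h = K_p σ_v = 2.803 × 96.40 = 270.2 kPa.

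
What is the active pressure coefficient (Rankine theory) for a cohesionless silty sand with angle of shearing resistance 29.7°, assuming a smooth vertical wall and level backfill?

K_a = tan²(45° − φ/2) = tan²(30.15°) = 0.3374.

0.337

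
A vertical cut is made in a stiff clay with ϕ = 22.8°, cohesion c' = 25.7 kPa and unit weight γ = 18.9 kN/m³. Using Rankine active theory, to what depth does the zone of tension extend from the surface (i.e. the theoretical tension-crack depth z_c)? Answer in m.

K_a = tan²(45° − 22.8°/2) = 0.4414; √K_a = 0.6644.
The active pressure is zero where K_a γ z = 2c√K_a, so z_c = 2c/(γ√K_a) = 2×25.7/(18.9×0.6644) = 4.093 m.

4.09 m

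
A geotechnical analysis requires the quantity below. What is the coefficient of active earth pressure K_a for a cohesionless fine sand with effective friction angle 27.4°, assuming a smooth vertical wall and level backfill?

0.370

K_a = (1 − sin φ)/(1 + sin φ) = (1 − sin 27.4°)/(1 + sin 27.4°) = 0.3697.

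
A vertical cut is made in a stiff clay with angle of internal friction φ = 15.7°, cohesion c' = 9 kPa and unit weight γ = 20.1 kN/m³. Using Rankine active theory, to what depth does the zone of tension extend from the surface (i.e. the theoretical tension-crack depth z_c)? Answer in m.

K_a = tan²(45° − 15.7°/2) = 0.5741; √K_a = 0.7577.
The active pressure is zero where K_a γ z = 2c√K_a, so z_c = 2c/(γ√K_a) = 2×9/(20.1×0.7577) = 1.182 m.

1.18 m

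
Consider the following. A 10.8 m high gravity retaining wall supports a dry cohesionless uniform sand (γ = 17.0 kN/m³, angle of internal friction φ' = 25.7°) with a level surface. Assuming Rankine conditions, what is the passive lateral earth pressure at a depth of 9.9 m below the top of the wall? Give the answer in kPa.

426 kPa

K_p = (1 + sin φ)/(1 − sin φ) = 2.531.
σ_h = K_p γ z = 2.531 × 17.0 × 9.9 = 426.0 kPa.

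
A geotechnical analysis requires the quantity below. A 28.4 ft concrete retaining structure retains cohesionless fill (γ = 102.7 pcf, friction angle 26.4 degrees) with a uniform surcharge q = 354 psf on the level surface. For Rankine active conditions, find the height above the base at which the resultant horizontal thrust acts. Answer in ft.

10.4 ft

K_a = 0.3844.
Triangular part P₁ = ½K_aγH² = 15920 at H/3 = 9.467 ft; rectangular part P₂ = K_a q H = 3865 at H/2 = 14.20 ft.
ȳ = (P₁·9.467 + P₂·14.20)/(P₁+P₂) = 10.39 ft.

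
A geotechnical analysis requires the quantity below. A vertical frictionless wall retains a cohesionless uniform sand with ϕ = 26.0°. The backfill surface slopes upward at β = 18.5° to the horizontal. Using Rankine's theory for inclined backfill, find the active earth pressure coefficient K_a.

0.490

K_a = cos β · (cos β − √(cos²β − cos²φ)) / (cos β + √(cos²β − cos²φ)).
cos β = 0.9483, cos φ = 0.8988, √(cos²β − cos²φ) = 0.3025.
K_a = 0.9483 × (0.9483 − 0.3025)/(0.9483 + 0.3025) = 0.4897.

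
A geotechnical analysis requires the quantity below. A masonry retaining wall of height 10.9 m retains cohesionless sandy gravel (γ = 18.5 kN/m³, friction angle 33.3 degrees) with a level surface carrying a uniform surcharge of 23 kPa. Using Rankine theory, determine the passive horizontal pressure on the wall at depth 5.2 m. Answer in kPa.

K_p = (1 + sin φ)/(1 − sin φ) = 3.435.
σ_v = γz + q = 18.5 × 5.2 + 23 = 119.2 kPa.
σ_h = K_p σ_v = 3.435 × 119.2 = 409.4 kPa.

409 kPa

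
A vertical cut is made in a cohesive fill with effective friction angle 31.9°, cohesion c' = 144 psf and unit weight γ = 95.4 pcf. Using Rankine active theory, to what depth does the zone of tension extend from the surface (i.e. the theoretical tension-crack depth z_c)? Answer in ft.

K_a = tan²(45° − 31.9°/2) = 0.3085; √K_a = 0.5555.
The active pressure is zero where K_a γ z = 2c√K_a, so z_c = 2c/(γ√K_a) = 2×144/(95.4×0.5555) = 5.435 ft.

5.43 ft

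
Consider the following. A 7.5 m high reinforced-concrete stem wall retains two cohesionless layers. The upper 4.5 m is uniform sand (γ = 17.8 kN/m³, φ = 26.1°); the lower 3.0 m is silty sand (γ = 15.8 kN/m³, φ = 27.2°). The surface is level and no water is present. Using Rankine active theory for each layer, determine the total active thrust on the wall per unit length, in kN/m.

K_a1 = tan²(45°−26.1°/2) = 0.3889; K_a2 = tan²(45°−27.2°/2) = 0.3726.
Layer 1: σ at base = K_a1 γ₁ h₁ = 31.15 kPa; P₁ = ½×31.15×4.5 = 70.10.
Layer 2: σ_v at top = γ₁h₁ = 80.10; σ_h top = K_a2×80.10 = 29.84; σ_h base = K_a2×(80.10+15.8×3.0) = 47.51.
P₂ = ½(29.84+47.51)×3.0 = 116.0. Total P_a = 70.10+116.0 = 186.1 kN/m.

186 kN/m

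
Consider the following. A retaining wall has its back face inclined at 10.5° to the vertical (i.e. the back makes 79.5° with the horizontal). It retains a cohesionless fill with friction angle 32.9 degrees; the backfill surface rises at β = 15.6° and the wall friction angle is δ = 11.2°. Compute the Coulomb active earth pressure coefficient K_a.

K_a = sin²(α+φ) / [sin²α · sin(α−δ) · (1 + √{sin(φ+δ)sin(φ−β) / (sin(α−δ)sin(α+β))})²].
With α = 79.5°, φ = 32.9°, δ = 11.2°, β = 15.6°: K_a = 0.4386.

0.439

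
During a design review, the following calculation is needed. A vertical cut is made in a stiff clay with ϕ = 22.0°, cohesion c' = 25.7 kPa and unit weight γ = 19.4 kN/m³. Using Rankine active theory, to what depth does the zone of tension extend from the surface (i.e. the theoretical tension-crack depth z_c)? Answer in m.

3.93 m

K_a = tan²(45° − 22.0°/2) = 0.4550; √K_a = 0.6745.
The active pressure is zero where K_a γ z = 2c√K_a, so z_c = 2c/(γ√K_a) = 2×25.7/(19.4×0.6745) = 3.928 m.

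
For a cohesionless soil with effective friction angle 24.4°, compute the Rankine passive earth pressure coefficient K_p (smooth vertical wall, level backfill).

2.41

K_p = (1 + sin φ)/(1 − sin φ) = tan²(45° + 24.4°/2) = 2.408.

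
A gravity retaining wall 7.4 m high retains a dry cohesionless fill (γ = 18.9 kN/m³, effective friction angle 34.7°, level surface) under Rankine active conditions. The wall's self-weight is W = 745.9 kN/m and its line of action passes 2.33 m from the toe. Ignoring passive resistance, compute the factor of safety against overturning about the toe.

K_a = tan²(45° − 34.7°/2) = 0.2745.
P_a = ½K_aγH² = 0.5×0.2745×18.9×7.4² = 142.0 kN/m, acting at H/3 = 2.467 m above the base.
Overturning moment M_o = P_a × H/3 = 142.0 × 2.467 = 350.3.
Resisting moment M_r = W × 2.33 = 745.9 × 2.33 = 1738.
FS_overturning = M_r/M_o = 1738/350.3 = 4.961.

4.96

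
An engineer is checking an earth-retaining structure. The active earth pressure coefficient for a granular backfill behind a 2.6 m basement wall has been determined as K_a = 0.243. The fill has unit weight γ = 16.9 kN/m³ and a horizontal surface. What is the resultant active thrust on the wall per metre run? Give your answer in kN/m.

P = ½ K_a γ H² = 0.5 × 0.243 × 16.9 × 2.6² = 13.88 kN/m.

13.9 kN/m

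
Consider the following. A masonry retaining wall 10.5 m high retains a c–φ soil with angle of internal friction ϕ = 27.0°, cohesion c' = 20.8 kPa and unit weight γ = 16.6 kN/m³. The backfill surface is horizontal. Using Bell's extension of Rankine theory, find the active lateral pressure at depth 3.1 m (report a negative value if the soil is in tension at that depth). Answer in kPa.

-6.17 kPa

K_a = (1 − sin φ)/(1 + sin φ) = 0.3755.
σ_a = K_a γ z − 2c√K_a = 0.3755×16.6×3.1 − 2×20.8×0.6128 = -6.168 kPa.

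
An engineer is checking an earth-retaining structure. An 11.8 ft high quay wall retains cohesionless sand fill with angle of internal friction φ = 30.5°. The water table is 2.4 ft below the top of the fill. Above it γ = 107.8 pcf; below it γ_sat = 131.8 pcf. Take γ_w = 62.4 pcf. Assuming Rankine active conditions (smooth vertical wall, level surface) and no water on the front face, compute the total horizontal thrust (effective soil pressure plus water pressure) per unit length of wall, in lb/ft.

K_a = tan²(45° − φ/2) = 0.3267.
γ' = 131.8 − 62.4 = 69.40 pcf. Depth below WT = 9.4 ft.
σ'_h at WT = K_a γ d_w = 84.52 psf; at base = 84.52 + K_a γ' × 9.4 = 297.6 psf.
P₁ (0–2.4 ft) = ½×84.52×2.4 = 101.4. P₂ (2.4–11.8 ft) = ½(84.52+297.6)×9.4 = 1796.
P_w = ½ γ_w h₂² = 0.5×62.4×9.4² = 2757. Total = 101.4+1796+2757 = 4654 lb/ft.

4650 lb/ft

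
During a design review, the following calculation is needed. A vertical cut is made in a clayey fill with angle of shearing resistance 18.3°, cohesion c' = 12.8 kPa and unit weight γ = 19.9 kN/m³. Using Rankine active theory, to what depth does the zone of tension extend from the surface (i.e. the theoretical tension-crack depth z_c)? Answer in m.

K_a = tan²(45° − 18.3°/2) = 0.5221; √K_a = 0.7226.
The active pressure is zero where K_a γ z = 2c√K_a, so z_c = 2c/(γ√K_a) = 2×12.8/(19.9×0.7226) = 1.780 m.

1.78 m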